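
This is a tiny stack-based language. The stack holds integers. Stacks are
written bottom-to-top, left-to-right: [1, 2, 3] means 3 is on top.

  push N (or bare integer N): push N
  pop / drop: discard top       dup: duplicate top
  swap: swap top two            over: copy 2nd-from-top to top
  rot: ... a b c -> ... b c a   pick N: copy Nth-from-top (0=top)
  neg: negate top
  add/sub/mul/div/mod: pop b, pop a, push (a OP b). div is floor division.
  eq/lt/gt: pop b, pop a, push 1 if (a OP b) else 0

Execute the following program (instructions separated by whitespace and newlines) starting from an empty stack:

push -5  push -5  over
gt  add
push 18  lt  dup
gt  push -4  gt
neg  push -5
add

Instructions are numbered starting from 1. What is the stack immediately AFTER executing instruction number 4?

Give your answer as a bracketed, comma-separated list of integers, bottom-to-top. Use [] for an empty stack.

Answer: [-5, 0]

Derivation:
Step 1 ('push -5'): [-5]
Step 2 ('push -5'): [-5, -5]
Step 3 ('over'): [-5, -5, -5]
Step 4 ('gt'): [-5, 0]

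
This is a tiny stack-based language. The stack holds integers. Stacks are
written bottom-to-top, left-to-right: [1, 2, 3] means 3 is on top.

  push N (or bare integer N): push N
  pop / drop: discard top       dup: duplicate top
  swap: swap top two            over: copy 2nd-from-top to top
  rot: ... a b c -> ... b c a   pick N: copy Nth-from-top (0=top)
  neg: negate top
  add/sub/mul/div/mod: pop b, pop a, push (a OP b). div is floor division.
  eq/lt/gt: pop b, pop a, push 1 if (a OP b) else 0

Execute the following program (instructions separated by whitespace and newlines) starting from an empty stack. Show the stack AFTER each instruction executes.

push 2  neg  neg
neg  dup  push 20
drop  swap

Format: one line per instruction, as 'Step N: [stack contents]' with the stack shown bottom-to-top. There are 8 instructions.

Step 1: [2]
Step 2: [-2]
Step 3: [2]
Step 4: [-2]
Step 5: [-2, -2]
Step 6: [-2, -2, 20]
Step 7: [-2, -2]
Step 8: [-2, -2]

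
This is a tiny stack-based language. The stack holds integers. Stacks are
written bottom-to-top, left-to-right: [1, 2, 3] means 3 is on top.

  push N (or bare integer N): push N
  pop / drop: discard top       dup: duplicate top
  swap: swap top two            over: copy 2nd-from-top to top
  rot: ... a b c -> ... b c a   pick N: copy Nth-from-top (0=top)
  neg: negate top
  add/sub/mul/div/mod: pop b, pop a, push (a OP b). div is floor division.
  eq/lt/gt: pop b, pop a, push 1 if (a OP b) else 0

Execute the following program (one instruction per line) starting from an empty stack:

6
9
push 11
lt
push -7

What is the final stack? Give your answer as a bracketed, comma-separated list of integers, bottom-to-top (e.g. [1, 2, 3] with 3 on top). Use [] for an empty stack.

After 'push 6': [6]
After 'push 9': [6, 9]
After 'push 11': [6, 9, 11]
After 'lt': [6, 1]
After 'push -7': [6, 1, -7]

Answer: [6, 1, -7]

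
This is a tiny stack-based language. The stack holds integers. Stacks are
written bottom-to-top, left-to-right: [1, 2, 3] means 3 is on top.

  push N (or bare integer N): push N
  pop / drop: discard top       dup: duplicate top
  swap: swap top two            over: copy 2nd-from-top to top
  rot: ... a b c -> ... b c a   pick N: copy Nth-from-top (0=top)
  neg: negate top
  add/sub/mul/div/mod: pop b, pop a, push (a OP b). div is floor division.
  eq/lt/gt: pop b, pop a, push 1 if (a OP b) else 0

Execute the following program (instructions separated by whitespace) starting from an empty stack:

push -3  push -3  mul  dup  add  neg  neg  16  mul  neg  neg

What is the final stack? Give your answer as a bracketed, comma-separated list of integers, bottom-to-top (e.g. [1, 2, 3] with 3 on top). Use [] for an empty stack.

After 'push -3': [-3]
After 'push -3': [-3, -3]
After 'mul': [9]
After 'dup': [9, 9]
After 'add': [18]
After 'neg': [-18]
After 'neg': [18]
After 'push 16': [18, 16]
After 'mul': [288]
After 'neg': [-288]
After 'neg': [288]

Answer: [288]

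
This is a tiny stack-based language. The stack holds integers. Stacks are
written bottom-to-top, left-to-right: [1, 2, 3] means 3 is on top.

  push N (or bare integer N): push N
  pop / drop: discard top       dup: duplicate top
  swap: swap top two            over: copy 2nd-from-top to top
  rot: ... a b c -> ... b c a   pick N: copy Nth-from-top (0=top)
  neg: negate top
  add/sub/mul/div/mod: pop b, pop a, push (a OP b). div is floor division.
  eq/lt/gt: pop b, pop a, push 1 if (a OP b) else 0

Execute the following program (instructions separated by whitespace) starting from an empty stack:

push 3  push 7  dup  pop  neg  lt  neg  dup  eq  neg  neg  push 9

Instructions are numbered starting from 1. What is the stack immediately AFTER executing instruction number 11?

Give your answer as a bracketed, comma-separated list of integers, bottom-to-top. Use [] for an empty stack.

Step 1 ('push 3'): [3]
Step 2 ('push 7'): [3, 7]
Step 3 ('dup'): [3, 7, 7]
Step 4 ('pop'): [3, 7]
Step 5 ('neg'): [3, -7]
Step 6 ('lt'): [0]
Step 7 ('neg'): [0]
Step 8 ('dup'): [0, 0]
Step 9 ('eq'): [1]
Step 10 ('neg'): [-1]
Step 11 ('neg'): [1]

Answer: [1]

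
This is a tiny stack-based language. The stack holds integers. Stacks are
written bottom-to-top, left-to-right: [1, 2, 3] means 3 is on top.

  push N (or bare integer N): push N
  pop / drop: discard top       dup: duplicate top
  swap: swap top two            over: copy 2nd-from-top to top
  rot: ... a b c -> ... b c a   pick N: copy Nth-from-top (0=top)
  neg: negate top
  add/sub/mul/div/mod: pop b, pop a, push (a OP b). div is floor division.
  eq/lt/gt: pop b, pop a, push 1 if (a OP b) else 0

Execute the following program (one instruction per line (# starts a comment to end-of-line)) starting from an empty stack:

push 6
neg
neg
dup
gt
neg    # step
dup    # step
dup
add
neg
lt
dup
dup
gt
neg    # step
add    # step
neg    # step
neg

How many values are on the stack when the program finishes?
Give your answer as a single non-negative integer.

After 'push 6': stack = [6] (depth 1)
After 'neg': stack = [-6] (depth 1)
After 'neg': stack = [6] (depth 1)
After 'dup': stack = [6, 6] (depth 2)
After 'gt': stack = [0] (depth 1)
After 'neg': stack = [0] (depth 1)
After 'dup': stack = [0, 0] (depth 2)
After 'dup': stack = [0, 0, 0] (depth 3)
After 'add': stack = [0, 0] (depth 2)
After 'neg': stack = [0, 0] (depth 2)
After 'lt': stack = [0] (depth 1)
After 'dup': stack = [0, 0] (depth 2)
After 'dup': stack = [0, 0, 0] (depth 3)
After 'gt': stack = [0, 0] (depth 2)
After 'neg': stack = [0, 0] (depth 2)
After 'add': stack = [0] (depth 1)
After 'neg': stack = [0] (depth 1)
After 'neg': stack = [0] (depth 1)

Answer: 1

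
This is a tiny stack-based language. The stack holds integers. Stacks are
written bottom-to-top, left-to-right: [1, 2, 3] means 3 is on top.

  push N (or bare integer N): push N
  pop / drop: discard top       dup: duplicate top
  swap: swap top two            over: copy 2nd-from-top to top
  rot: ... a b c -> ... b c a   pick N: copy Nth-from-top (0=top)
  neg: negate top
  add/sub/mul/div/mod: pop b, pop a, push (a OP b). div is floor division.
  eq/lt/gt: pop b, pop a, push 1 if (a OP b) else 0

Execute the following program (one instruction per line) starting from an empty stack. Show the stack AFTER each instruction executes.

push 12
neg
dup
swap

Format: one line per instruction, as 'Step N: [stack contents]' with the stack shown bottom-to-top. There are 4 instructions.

Step 1: [12]
Step 2: [-12]
Step 3: [-12, -12]
Step 4: [-12, -12]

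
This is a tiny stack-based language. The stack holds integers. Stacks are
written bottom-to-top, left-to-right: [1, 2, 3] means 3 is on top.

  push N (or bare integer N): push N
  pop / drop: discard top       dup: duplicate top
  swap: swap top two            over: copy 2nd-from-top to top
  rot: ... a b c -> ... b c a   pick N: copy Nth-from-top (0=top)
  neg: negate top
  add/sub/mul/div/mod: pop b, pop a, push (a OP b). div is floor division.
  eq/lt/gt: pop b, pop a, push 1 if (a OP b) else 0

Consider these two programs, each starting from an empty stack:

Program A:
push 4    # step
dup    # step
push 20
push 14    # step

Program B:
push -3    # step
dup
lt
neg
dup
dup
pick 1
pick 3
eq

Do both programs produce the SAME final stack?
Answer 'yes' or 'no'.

Program A trace:
  After 'push 4': [4]
  After 'dup': [4, 4]
  After 'push 20': [4, 4, 20]
  After 'push 14': [4, 4, 20, 14]
Program A final stack: [4, 4, 20, 14]

Program B trace:
  After 'push -3': [-3]
  After 'dup': [-3, -3]
  After 'lt': [0]
  After 'neg': [0]
  After 'dup': [0, 0]
  After 'dup': [0, 0, 0]
  After 'pick 1': [0, 0, 0, 0]
  After 'pick 3': [0, 0, 0, 0, 0]
  After 'eq': [0, 0, 0, 1]
Program B final stack: [0, 0, 0, 1]
Same: no

Answer: no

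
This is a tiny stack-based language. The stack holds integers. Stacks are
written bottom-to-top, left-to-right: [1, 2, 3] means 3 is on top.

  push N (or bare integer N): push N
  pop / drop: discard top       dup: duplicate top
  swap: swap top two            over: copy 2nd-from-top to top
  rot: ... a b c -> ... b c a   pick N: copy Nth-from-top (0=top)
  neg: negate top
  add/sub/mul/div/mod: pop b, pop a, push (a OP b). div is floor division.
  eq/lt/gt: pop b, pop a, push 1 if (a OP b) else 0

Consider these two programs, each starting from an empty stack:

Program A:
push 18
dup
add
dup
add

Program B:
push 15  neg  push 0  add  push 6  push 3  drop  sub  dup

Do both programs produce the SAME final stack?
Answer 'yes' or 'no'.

Answer: no

Derivation:
Program A trace:
  After 'push 18': [18]
  After 'dup': [18, 18]
  After 'add': [36]
  After 'dup': [36, 36]
  After 'add': [72]
Program A final stack: [72]

Program B trace:
  After 'push 15': [15]
  After 'neg': [-15]
  After 'push 0': [-15, 0]
  After 'add': [-15]
  After 'push 6': [-15, 6]
  After 'push 3': [-15, 6, 3]
  After 'drop': [-15, 6]
  After 'sub': [-21]
  After 'dup': [-21, -21]
Program B final stack: [-21, -21]
Same: no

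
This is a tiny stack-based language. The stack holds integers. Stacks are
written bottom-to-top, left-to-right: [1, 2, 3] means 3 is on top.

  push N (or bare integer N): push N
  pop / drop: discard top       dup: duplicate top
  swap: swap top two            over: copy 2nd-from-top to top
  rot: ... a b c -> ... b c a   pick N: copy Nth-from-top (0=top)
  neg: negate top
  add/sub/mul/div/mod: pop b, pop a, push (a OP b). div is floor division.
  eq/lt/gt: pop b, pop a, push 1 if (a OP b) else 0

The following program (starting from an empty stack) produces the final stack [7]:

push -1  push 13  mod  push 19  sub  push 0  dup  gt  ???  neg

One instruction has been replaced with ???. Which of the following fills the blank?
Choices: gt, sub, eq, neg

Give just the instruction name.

Answer: sub

Derivation:
Stack before ???: [-7, 0]
Stack after ???:  [-7]
Checking each choice:
  gt: produces [0]
  sub: MATCH
  eq: produces [0]
  neg: produces [-7, 0]


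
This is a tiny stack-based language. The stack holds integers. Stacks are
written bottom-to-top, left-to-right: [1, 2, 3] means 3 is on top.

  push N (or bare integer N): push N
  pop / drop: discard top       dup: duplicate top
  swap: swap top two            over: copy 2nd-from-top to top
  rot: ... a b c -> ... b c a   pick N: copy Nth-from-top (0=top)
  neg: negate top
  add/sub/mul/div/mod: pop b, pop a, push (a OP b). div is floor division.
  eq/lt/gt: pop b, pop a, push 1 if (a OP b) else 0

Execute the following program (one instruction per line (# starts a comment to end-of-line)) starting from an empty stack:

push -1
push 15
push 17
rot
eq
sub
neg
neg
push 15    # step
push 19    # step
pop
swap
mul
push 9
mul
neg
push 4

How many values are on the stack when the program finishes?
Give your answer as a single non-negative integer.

After 'push -1': stack = [-1] (depth 1)
After 'push 15': stack = [-1, 15] (depth 2)
After 'push 17': stack = [-1, 15, 17] (depth 3)
After 'rot': stack = [15, 17, -1] (depth 3)
After 'eq': stack = [15, 0] (depth 2)
After 'sub': stack = [15] (depth 1)
After 'neg': stack = [-15] (depth 1)
After 'neg': stack = [15] (depth 1)
After 'push 15': stack = [15, 15] (depth 2)
After 'push 19': stack = [15, 15, 19] (depth 3)
After 'pop': stack = [15, 15] (depth 2)
After 'swap': stack = [15, 15] (depth 2)
After 'mul': stack = [225] (depth 1)
After 'push 9': stack = [225, 9] (depth 2)
After 'mul': stack = [2025] (depth 1)
After 'neg': stack = [-2025] (depth 1)
After 'push 4': stack = [-2025, 4] (depth 2)

Answer: 2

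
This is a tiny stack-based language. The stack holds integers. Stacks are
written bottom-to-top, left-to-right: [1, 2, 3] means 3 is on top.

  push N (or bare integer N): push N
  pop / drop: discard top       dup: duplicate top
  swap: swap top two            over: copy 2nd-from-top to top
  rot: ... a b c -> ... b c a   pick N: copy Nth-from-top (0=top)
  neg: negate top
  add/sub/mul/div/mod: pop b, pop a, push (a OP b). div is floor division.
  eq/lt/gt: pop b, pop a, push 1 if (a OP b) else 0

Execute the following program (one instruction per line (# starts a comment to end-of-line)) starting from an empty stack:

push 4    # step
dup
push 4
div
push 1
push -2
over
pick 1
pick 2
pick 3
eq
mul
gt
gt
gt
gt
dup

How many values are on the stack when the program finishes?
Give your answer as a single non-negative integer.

Answer: 3

Derivation:
After 'push 4': stack = [4] (depth 1)
After 'dup': stack = [4, 4] (depth 2)
After 'push 4': stack = [4, 4, 4] (depth 3)
After 'div': stack = [4, 1] (depth 2)
After 'push 1': stack = [4, 1, 1] (depth 3)
After 'push -2': stack = [4, 1, 1, -2] (depth 4)
After 'over': stack = [4, 1, 1, -2, 1] (depth 5)
After 'pick 1': stack = [4, 1, 1, -2, 1, -2] (depth 6)
After 'pick 2': stack = [4, 1, 1, -2, 1, -2, -2] (depth 7)
After 'pick 3': stack = [4, 1, 1, -2, 1, -2, -2, -2] (depth 8)
After 'eq': stack = [4, 1, 1, -2, 1, -2, 1] (depth 7)
After 'mul': stack = [4, 1, 1, -2, 1, -2] (depth 6)
After 'gt': stack = [4, 1, 1, -2, 1] (depth 5)
After 'gt': stack = [4, 1, 1, 0] (depth 4)
After 'gt': stack = [4, 1, 1] (depth 3)
After 'gt': stack = [4, 0] (depth 2)
After 'dup': stack = [4, 0, 0] (depth 3)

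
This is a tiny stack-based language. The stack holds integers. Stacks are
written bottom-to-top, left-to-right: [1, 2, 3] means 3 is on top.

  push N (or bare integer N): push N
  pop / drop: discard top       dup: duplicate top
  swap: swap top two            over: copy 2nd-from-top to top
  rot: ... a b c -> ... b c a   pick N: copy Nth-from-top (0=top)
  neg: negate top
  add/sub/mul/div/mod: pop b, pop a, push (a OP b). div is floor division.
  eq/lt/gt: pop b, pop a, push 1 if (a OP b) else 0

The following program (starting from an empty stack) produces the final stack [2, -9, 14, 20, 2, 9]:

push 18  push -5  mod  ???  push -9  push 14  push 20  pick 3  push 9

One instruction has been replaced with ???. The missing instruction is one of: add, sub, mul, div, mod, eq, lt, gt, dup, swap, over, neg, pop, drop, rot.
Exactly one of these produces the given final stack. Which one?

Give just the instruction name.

Stack before ???: [-2]
Stack after ???:  [2]
The instruction that transforms [-2] -> [2] is: neg

Answer: neg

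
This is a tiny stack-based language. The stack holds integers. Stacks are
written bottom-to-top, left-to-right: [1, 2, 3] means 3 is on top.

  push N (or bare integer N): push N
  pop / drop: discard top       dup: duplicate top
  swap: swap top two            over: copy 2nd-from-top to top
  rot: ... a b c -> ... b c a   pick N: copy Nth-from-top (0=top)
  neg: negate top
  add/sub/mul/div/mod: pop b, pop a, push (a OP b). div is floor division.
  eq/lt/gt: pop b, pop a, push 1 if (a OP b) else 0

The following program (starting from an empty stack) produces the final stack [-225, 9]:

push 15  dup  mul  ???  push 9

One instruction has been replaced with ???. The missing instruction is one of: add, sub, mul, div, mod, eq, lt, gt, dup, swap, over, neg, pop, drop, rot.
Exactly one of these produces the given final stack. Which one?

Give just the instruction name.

Stack before ???: [225]
Stack after ???:  [-225]
The instruction that transforms [225] -> [-225] is: neg

Answer: neg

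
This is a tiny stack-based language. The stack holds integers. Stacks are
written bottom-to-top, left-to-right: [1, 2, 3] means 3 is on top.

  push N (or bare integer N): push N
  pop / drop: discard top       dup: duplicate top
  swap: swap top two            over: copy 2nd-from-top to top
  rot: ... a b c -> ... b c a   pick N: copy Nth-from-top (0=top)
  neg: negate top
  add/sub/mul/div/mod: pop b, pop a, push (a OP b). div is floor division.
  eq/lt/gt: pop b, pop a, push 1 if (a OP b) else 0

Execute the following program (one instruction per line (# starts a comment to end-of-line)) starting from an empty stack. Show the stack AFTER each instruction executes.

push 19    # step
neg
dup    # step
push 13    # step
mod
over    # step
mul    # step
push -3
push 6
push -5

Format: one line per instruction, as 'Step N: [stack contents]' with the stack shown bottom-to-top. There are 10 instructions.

Step 1: [19]
Step 2: [-19]
Step 3: [-19, -19]
Step 4: [-19, -19, 13]
Step 5: [-19, 7]
Step 6: [-19, 7, -19]
Step 7: [-19, -133]
Step 8: [-19, -133, -3]
Step 9: [-19, -133, -3, 6]
Step 10: [-19, -133, -3, 6, -5]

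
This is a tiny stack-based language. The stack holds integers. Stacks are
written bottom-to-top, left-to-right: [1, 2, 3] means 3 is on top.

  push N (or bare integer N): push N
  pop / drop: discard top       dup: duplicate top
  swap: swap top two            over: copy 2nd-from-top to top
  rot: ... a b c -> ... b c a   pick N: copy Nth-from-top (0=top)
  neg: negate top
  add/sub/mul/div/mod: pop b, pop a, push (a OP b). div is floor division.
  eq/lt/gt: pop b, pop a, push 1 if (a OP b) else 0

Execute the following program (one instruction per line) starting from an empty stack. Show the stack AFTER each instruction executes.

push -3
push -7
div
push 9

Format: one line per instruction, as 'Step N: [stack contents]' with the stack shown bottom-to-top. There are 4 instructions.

Step 1: [-3]
Step 2: [-3, -7]
Step 3: [0]
Step 4: [0, 9]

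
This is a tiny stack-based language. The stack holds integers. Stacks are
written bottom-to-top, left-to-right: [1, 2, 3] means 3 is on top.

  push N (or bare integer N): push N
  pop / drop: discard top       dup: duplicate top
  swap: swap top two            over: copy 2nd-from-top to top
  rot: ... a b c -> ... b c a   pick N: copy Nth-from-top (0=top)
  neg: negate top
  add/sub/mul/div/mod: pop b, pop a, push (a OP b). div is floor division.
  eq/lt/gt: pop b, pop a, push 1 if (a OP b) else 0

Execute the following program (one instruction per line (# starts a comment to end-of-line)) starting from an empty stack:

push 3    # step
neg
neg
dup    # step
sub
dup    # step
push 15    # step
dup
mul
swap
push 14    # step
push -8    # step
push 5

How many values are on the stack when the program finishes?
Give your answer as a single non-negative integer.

Answer: 6

Derivation:
After 'push 3': stack = [3] (depth 1)
After 'neg': stack = [-3] (depth 1)
After 'neg': stack = [3] (depth 1)
After 'dup': stack = [3, 3] (depth 2)
After 'sub': stack = [0] (depth 1)
After 'dup': stack = [0, 0] (depth 2)
After 'push 15': stack = [0, 0, 15] (depth 3)
After 'dup': stack = [0, 0, 15, 15] (depth 4)
After 'mul': stack = [0, 0, 225] (depth 3)
After 'swap': stack = [0, 225, 0] (depth 3)
After 'push 14': stack = [0, 225, 0, 14] (depth 4)
After 'push -8': stack = [0, 225, 0, 14, -8] (depth 5)
After 'push 5': stack = [0, 225, 0, 14, -8, 5] (depth 6)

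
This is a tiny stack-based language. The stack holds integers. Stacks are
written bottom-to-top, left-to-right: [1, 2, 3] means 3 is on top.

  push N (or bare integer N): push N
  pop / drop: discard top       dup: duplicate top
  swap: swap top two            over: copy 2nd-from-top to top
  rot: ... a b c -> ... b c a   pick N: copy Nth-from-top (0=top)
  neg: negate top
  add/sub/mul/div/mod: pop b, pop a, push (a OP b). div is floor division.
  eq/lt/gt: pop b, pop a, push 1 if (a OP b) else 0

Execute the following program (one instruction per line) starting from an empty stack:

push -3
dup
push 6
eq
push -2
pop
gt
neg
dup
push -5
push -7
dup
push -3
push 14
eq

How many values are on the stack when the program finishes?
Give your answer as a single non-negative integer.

Answer: 6

Derivation:
After 'push -3': stack = [-3] (depth 1)
After 'dup': stack = [-3, -3] (depth 2)
After 'push 6': stack = [-3, -3, 6] (depth 3)
After 'eq': stack = [-3, 0] (depth 2)
After 'push -2': stack = [-3, 0, -2] (depth 3)
After 'pop': stack = [-3, 0] (depth 2)
After 'gt': stack = [0] (depth 1)
After 'neg': stack = [0] (depth 1)
After 'dup': stack = [0, 0] (depth 2)
After 'push -5': stack = [0, 0, -5] (depth 3)
After 'push -7': stack = [0, 0, -5, -7] (depth 4)
After 'dup': stack = [0, 0, -5, -7, -7] (depth 5)
After 'push -3': stack = [0, 0, -5, -7, -7, -3] (depth 6)
After 'push 14': stack = [0, 0, -5, -7, -7, -3, 14] (depth 7)
After 'eq': stack = [0, 0, -5, -7, -7, 0] (depth 6)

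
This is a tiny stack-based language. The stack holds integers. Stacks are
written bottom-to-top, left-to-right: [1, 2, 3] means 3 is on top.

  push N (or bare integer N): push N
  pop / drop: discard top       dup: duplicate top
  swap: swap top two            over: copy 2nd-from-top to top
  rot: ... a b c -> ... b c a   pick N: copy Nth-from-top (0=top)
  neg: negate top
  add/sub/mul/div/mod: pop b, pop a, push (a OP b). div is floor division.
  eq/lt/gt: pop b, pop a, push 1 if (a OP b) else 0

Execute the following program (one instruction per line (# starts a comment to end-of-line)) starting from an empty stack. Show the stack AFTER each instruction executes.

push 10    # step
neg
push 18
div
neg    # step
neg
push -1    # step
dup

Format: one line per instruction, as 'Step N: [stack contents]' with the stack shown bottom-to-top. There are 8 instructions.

Step 1: [10]
Step 2: [-10]
Step 3: [-10, 18]
Step 4: [-1]
Step 5: [1]
Step 6: [-1]
Step 7: [-1, -1]
Step 8: [-1, -1, -1]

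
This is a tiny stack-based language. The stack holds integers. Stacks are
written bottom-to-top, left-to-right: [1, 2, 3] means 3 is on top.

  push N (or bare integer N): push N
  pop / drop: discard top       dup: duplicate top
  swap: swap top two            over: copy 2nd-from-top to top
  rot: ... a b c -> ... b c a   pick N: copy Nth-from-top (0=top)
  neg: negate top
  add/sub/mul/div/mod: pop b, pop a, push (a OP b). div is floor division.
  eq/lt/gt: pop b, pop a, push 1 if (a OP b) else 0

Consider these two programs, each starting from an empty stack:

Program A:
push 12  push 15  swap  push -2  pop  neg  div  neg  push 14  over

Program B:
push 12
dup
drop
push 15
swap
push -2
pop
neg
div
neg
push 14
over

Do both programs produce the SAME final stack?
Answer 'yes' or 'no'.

Answer: yes

Derivation:
Program A trace:
  After 'push 12': [12]
  After 'push 15': [12, 15]
  After 'swap': [15, 12]
  After 'push -2': [15, 12, -2]
  After 'pop': [15, 12]
  After 'neg': [15, -12]
  After 'div': [-2]
  After 'neg': [2]
  After 'push 14': [2, 14]
  After 'over': [2, 14, 2]
Program A final stack: [2, 14, 2]

Program B trace:
  After 'push 12': [12]
  After 'dup': [12, 12]
  After 'drop': [12]
  After 'push 15': [12, 15]
  After 'swap': [15, 12]
  After 'push -2': [15, 12, -2]
  After 'pop': [15, 12]
  After 'neg': [15, -12]
  After 'div': [-2]
  After 'neg': [2]
  After 'push 14': [2, 14]
  After 'over': [2, 14, 2]
Program B final stack: [2, 14, 2]
Same: yes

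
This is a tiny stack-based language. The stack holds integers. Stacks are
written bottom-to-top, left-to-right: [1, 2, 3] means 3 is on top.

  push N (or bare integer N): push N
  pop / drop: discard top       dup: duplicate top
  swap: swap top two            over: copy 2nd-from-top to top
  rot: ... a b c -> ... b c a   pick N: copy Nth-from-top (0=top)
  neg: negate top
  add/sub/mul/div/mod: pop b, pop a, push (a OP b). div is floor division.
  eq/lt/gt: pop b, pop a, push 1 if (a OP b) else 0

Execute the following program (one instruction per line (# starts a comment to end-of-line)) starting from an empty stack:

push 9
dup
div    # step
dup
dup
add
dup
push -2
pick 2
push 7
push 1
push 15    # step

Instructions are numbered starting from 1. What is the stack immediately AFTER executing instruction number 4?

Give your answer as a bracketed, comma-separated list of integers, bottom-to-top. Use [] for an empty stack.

Step 1 ('push 9'): [9]
Step 2 ('dup'): [9, 9]
Step 3 ('div'): [1]
Step 4 ('dup'): [1, 1]

Answer: [1, 1]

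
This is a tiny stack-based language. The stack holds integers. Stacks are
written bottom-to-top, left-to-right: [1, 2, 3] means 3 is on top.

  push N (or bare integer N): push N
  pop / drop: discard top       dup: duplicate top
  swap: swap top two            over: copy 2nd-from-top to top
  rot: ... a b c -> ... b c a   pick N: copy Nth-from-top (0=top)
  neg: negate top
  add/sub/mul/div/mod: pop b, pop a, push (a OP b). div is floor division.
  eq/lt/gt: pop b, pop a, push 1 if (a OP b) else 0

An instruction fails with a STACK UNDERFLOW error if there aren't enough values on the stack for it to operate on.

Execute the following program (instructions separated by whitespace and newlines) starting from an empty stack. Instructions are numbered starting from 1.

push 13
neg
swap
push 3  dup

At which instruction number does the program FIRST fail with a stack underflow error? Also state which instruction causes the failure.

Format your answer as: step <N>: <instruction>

Step 1 ('push 13'): stack = [13], depth = 1
Step 2 ('neg'): stack = [-13], depth = 1
Step 3 ('swap'): needs 2 value(s) but depth is 1 — STACK UNDERFLOW

Answer: step 3: swap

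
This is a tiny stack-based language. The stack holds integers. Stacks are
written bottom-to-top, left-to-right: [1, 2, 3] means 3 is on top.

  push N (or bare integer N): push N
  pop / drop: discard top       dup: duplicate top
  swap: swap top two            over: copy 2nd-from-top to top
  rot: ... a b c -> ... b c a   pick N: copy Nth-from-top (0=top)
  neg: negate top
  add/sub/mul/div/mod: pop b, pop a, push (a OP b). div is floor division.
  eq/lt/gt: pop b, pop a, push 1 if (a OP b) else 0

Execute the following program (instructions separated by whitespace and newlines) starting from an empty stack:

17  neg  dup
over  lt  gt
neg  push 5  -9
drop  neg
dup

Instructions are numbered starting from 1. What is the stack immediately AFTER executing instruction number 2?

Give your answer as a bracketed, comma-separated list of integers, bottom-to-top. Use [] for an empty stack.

Answer: [-17]

Derivation:
Step 1 ('17'): [17]
Step 2 ('neg'): [-17]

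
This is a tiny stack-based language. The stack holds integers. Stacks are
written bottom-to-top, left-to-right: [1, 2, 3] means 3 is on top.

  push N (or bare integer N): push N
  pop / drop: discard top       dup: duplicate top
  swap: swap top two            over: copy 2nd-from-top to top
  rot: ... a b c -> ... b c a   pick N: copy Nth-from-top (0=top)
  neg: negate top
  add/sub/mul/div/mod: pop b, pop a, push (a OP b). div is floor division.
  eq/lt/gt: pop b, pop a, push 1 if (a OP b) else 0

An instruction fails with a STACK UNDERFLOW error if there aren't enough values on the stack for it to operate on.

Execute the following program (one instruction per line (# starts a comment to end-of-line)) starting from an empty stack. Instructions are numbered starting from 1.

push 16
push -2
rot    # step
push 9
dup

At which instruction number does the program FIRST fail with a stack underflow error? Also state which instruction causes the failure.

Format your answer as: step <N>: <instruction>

Answer: step 3: rot

Derivation:
Step 1 ('push 16'): stack = [16], depth = 1
Step 2 ('push -2'): stack = [16, -2], depth = 2
Step 3 ('rot'): needs 3 value(s) but depth is 2 — STACK UNDERFLOW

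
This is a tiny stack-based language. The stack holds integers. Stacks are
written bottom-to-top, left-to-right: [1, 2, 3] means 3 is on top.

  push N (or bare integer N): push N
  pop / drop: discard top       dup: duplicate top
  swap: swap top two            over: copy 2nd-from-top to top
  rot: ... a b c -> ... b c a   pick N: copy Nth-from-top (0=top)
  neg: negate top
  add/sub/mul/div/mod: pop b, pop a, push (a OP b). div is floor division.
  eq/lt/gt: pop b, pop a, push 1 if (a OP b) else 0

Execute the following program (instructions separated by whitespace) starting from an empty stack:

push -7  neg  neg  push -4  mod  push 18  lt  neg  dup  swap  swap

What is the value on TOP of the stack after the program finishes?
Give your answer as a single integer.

After 'push -7': [-7]
After 'neg': [7]
After 'neg': [-7]
After 'push -4': [-7, -4]
After 'mod': [-3]
After 'push 18': [-3, 18]
After 'lt': [1]
After 'neg': [-1]
After 'dup': [-1, -1]
After 'swap': [-1, -1]
After 'swap': [-1, -1]

Answer: -1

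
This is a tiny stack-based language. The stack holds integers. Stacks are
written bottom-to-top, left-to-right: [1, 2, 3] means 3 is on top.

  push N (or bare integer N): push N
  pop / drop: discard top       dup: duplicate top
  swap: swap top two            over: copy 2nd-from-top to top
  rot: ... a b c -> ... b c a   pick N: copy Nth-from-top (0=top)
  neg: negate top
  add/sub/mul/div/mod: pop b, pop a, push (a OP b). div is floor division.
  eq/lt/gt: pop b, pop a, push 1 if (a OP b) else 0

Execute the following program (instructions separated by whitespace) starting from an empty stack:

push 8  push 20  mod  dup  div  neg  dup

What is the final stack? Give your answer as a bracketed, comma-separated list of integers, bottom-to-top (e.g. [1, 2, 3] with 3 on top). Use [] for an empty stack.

Answer: [-1, -1]

Derivation:
After 'push 8': [8]
After 'push 20': [8, 20]
After 'mod': [8]
After 'dup': [8, 8]
After 'div': [1]
After 'neg': [-1]
After 'dup': [-1, -1]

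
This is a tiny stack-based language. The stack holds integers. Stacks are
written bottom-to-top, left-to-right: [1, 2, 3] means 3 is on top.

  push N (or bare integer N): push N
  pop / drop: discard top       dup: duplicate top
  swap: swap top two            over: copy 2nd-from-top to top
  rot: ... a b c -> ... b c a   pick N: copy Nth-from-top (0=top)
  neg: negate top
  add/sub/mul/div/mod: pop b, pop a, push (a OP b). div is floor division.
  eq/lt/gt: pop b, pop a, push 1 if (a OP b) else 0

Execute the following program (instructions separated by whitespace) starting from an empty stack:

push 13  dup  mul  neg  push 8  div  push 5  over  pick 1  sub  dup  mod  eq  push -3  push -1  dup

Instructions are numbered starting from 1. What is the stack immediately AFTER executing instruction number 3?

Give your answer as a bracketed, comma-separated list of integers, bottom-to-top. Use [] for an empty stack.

Answer: [169]

Derivation:
Step 1 ('push 13'): [13]
Step 2 ('dup'): [13, 13]
Step 3 ('mul'): [169]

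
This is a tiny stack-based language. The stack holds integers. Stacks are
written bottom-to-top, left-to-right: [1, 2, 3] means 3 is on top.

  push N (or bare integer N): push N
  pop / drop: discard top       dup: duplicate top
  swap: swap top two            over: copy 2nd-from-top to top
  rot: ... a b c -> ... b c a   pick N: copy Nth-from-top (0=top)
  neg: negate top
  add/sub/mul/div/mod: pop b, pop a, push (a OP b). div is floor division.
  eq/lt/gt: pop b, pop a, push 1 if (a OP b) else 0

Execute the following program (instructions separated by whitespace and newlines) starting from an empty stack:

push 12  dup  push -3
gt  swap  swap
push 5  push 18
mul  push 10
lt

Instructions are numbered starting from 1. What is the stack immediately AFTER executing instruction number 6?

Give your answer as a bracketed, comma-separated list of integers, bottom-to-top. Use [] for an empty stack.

Step 1 ('push 12'): [12]
Step 2 ('dup'): [12, 12]
Step 3 ('push -3'): [12, 12, -3]
Step 4 ('gt'): [12, 1]
Step 5 ('swap'): [1, 12]
Step 6 ('swap'): [12, 1]

Answer: [12, 1]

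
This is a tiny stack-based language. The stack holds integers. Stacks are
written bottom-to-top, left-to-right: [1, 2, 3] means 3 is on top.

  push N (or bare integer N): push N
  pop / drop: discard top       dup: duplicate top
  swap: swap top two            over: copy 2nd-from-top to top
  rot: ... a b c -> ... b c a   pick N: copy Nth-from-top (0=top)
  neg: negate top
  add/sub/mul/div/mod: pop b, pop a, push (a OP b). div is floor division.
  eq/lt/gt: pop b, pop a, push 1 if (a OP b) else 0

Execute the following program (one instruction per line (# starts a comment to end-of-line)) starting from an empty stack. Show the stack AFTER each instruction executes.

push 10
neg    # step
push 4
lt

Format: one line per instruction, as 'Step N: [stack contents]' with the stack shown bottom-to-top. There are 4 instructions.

Step 1: [10]
Step 2: [-10]
Step 3: [-10, 4]
Step 4: [1]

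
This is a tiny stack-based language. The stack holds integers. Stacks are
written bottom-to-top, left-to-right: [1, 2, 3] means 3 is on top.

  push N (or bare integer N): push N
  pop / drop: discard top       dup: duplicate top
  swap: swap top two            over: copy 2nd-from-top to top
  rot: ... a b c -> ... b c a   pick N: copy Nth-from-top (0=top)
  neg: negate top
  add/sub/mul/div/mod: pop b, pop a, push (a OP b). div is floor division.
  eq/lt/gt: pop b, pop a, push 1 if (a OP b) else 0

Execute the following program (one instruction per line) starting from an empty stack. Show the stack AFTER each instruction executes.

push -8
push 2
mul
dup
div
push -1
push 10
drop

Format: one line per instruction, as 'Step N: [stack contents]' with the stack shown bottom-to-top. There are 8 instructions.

Step 1: [-8]
Step 2: [-8, 2]
Step 3: [-16]
Step 4: [-16, -16]
Step 5: [1]
Step 6: [1, -1]
Step 7: [1, -1, 10]
Step 8: [1, -1]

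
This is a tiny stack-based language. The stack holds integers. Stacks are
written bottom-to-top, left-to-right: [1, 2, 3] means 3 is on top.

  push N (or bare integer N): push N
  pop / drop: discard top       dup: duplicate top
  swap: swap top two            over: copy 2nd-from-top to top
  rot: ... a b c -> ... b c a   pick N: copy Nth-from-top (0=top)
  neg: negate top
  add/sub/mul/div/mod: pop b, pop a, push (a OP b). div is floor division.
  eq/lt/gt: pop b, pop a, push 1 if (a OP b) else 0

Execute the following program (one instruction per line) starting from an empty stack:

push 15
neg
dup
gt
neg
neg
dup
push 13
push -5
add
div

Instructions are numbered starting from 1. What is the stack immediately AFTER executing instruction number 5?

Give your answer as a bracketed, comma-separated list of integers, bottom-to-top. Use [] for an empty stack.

Step 1 ('push 15'): [15]
Step 2 ('neg'): [-15]
Step 3 ('dup'): [-15, -15]
Step 4 ('gt'): [0]
Step 5 ('neg'): [0]

Answer: [0]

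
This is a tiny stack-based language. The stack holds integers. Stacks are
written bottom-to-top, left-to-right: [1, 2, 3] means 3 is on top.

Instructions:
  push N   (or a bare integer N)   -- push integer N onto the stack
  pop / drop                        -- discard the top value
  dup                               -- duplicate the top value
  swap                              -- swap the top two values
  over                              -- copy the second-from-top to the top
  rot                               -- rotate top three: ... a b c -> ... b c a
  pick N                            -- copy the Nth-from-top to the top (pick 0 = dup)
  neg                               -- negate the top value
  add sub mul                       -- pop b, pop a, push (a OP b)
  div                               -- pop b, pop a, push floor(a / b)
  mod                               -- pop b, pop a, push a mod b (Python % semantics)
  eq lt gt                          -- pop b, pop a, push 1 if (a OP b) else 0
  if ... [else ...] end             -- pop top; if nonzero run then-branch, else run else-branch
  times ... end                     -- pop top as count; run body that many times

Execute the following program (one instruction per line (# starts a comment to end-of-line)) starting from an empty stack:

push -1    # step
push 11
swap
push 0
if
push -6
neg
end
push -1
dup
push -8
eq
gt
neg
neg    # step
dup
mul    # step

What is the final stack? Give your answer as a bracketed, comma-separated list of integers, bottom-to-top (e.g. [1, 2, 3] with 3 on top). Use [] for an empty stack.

Answer: [11, -1, 0]

Derivation:
After 'push -1': [-1]
After 'push 11': [-1, 11]
After 'swap': [11, -1]
After 'push 0': [11, -1, 0]
After 'if': [11, -1]
After 'push -1': [11, -1, -1]
After 'dup': [11, -1, -1, -1]
After 'push -8': [11, -1, -1, -1, -8]
After 'eq': [11, -1, -1, 0]
After 'gt': [11, -1, 0]
After 'neg': [11, -1, 0]
After 'neg': [11, -1, 0]
After 'dup': [11, -1, 0, 0]
After 'mul': [11, -1, 0]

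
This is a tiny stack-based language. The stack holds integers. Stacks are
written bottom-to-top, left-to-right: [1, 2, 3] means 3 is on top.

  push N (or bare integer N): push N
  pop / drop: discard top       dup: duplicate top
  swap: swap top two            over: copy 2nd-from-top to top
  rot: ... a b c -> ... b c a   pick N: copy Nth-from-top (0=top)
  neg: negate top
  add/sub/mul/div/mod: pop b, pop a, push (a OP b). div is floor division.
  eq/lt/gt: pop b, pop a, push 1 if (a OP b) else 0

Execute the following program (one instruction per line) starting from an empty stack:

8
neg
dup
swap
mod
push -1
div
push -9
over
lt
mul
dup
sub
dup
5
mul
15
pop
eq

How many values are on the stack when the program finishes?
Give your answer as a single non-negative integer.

After 'push 8': stack = [8] (depth 1)
After 'neg': stack = [-8] (depth 1)
After 'dup': stack = [-8, -8] (depth 2)
After 'swap': stack = [-8, -8] (depth 2)
After 'mod': stack = [0] (depth 1)
After 'push -1': stack = [0, -1] (depth 2)
After 'div': stack = [0] (depth 1)
After 'push -9': stack = [0, -9] (depth 2)
After 'over': stack = [0, -9, 0] (depth 3)
After 'lt': stack = [0, 1] (depth 2)
After 'mul': stack = [0] (depth 1)
After 'dup': stack = [0, 0] (depth 2)
After 'sub': stack = [0] (depth 1)
After 'dup': stack = [0, 0] (depth 2)
After 'push 5': stack = [0, 0, 5] (depth 3)
After 'mul': stack = [0, 0] (depth 2)
After 'push 15': stack = [0, 0, 15] (depth 3)
After 'pop': stack = [0, 0] (depth 2)
After 'eq': stack = [1] (depth 1)

Answer: 1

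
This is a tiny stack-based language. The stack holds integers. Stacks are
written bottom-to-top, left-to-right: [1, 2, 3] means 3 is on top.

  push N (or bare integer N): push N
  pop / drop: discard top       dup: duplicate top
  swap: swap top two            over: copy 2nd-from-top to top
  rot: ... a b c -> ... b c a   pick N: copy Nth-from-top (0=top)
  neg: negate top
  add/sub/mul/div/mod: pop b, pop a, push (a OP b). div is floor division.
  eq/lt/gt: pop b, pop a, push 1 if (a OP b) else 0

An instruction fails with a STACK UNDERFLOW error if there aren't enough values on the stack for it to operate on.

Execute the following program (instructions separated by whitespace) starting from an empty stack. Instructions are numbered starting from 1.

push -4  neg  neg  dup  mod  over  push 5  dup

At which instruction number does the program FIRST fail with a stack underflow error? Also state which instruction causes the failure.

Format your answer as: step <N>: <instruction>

Answer: step 6: over

Derivation:
Step 1 ('push -4'): stack = [-4], depth = 1
Step 2 ('neg'): stack = [4], depth = 1
Step 3 ('neg'): stack = [-4], depth = 1
Step 4 ('dup'): stack = [-4, -4], depth = 2
Step 5 ('mod'): stack = [0], depth = 1
Step 6 ('over'): needs 2 value(s) but depth is 1 — STACK UNDERFLOW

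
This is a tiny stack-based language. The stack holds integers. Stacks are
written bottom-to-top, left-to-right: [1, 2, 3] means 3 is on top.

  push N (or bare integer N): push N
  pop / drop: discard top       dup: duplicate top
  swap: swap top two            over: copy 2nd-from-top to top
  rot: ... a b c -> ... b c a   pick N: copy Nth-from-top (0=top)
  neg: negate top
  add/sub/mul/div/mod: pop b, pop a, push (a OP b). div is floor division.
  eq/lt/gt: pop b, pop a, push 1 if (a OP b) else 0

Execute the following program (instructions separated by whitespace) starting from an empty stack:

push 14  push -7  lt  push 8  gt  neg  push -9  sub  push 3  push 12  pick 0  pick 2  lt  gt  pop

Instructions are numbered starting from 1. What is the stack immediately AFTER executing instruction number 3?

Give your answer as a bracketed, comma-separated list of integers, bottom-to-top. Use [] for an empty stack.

Step 1 ('push 14'): [14]
Step 2 ('push -7'): [14, -7]
Step 3 ('lt'): [0]

Answer: [0]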